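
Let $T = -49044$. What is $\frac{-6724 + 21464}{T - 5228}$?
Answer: $- \frac{3685}{13568} \approx -0.2716$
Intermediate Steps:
$\frac{-6724 + 21464}{T - 5228} = \frac{-6724 + 21464}{-49044 - 5228} = \frac{14740}{-54272} = 14740 \left(- \frac{1}{54272}\right) = - \frac{3685}{13568}$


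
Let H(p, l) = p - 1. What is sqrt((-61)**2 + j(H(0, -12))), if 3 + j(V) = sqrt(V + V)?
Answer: sqrt(3718 + I*sqrt(2)) ≈ 60.975 + 0.0116*I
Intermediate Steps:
H(p, l) = -1 + p
j(V) = -3 + sqrt(2)*sqrt(V) (j(V) = -3 + sqrt(V + V) = -3 + sqrt(2*V) = -3 + sqrt(2)*sqrt(V))
sqrt((-61)**2 + j(H(0, -12))) = sqrt((-61)**2 + (-3 + sqrt(2)*sqrt(-1 + 0))) = sqrt(3721 + (-3 + sqrt(2)*sqrt(-1))) = sqrt(3721 + (-3 + sqrt(2)*I)) = sqrt(3721 + (-3 + I*sqrt(2))) = sqrt(3718 + I*sqrt(2))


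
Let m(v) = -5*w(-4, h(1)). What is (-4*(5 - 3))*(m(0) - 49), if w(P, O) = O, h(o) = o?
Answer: 432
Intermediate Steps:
m(v) = -5 (m(v) = -5*1 = -5)
(-4*(5 - 3))*(m(0) - 49) = (-4*(5 - 3))*(-5 - 49) = -4*2*(-54) = -8*(-54) = 432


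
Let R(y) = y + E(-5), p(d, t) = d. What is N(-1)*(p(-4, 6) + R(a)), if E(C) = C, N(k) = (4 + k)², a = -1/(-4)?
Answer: -315/4 ≈ -78.750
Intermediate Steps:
a = ¼ (a = -1*(-¼) = ¼ ≈ 0.25000)
R(y) = -5 + y (R(y) = y - 5 = -5 + y)
N(-1)*(p(-4, 6) + R(a)) = (4 - 1)²*(-4 + (-5 + ¼)) = 3²*(-4 - 19/4) = 9*(-35/4) = -315/4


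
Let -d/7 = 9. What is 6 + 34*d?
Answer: -2136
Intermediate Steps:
d = -63 (d = -7*9 = -63)
6 + 34*d = 6 + 34*(-63) = 6 - 2142 = -2136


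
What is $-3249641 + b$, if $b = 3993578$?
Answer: $743937$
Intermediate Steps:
$-3249641 + b = -3249641 + 3993578 = 743937$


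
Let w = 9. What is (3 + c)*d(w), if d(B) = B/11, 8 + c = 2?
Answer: -27/11 ≈ -2.4545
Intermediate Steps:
c = -6 (c = -8 + 2 = -6)
d(B) = B/11 (d(B) = B*(1/11) = B/11)
(3 + c)*d(w) = (3 - 6)*((1/11)*9) = -3*9/11 = -27/11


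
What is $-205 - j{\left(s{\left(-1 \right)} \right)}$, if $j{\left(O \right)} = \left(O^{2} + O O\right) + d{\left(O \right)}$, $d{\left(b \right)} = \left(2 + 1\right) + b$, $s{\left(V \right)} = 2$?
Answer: $-218$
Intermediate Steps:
$d{\left(b \right)} = 3 + b$
$j{\left(O \right)} = 3 + O + 2 O^{2}$ ($j{\left(O \right)} = \left(O^{2} + O O\right) + \left(3 + O\right) = \left(O^{2} + O^{2}\right) + \left(3 + O\right) = 2 O^{2} + \left(3 + O\right) = 3 + O + 2 O^{2}$)
$-205 - j{\left(s{\left(-1 \right)} \right)} = -205 - \left(3 + 2 + 2 \cdot 2^{2}\right) = -205 - \left(3 + 2 + 2 \cdot 4\right) = -205 - \left(3 + 2 + 8\right) = -205 - 13 = -218$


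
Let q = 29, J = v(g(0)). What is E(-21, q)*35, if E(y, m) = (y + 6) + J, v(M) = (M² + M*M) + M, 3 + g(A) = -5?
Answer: 3675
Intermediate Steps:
g(A) = -8 (g(A) = -3 - 5 = -8)
v(M) = M + 2*M² (v(M) = (M² + M²) + M = 2*M² + M = M + 2*M²)
J = 120 (J = -8*(1 + 2*(-8)) = -8*(1 - 16) = -8*(-15) = 120)
E(y, m) = 126 + y (E(y, m) = (y + 6) + 120 = (6 + y) + 120 = 126 + y)
E(-21, q)*35 = (126 - 21)*35 = 105*35 = 3675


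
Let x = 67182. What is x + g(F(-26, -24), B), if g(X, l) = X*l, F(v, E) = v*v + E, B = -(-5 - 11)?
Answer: 77614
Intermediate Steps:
B = 16 (B = -1*(-16) = 16)
F(v, E) = E + v² (F(v, E) = v² + E = E + v²)
x + g(F(-26, -24), B) = 67182 + (-24 + (-26)²)*16 = 67182 + (-24 + 676)*16 = 67182 + 652*16 = 67182 + 10432 = 77614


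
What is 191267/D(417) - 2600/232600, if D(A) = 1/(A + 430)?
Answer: 188409662274/1163 ≈ 1.6200e+8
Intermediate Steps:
D(A) = 1/(430 + A)
191267/D(417) - 2600/232600 = 191267/(1/(430 + 417)) - 2600/232600 = 191267/(1/847) - 2600*1/232600 = 191267/(1/847) - 13/1163 = 191267*847 - 13/1163 = 162003149 - 13/1163 = 188409662274/1163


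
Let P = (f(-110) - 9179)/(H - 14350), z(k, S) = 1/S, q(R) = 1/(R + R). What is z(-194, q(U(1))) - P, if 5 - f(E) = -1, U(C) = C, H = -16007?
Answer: 51541/30357 ≈ 1.6978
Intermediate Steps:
q(R) = 1/(2*R)
f(E) = 6 (f(E) = 5 - 1*(-1) = 5 + 1 = 6)
P = 9173/30357 (P = (6 - 9179)/(-16007 - 14350) = -9173/(-30357) = -9173*(-1/30357) = 9173/30357 ≈ 0.30217)
z(-194, q(U(1))) - P = 1/((½)/1) - 1*9173/30357 = 1/((½)*1) - 9173/30357 = 1/(½) - 9173/30357 = 2 - 9173/30357 = 51541/30357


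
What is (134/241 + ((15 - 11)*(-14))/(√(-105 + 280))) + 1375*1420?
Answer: 470552634/241 - 8*√7/5 ≈ 1.9525e+6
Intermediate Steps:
(134/241 + ((15 - 11)*(-14))/(√(-105 + 280))) + 1375*1420 = (134*(1/241) + (4*(-14))/(√175)) + 1952500 = (134/241 - 56*√7/35) + 1952500 = (134/241 - 8*√7/5) + 1952500 = 470552634/241 - 8*√7/5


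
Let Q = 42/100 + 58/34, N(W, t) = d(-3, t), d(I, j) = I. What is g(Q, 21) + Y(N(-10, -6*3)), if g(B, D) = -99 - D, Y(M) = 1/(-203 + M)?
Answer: -24721/206 ≈ -120.00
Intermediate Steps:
N(W, t) = -3
Q = 1807/850 (Q = 42*(1/100) + 58*(1/34) = 21/50 + 29/17 = 1807/850 ≈ 2.1259)
g(Q, 21) + Y(N(-10, -6*3)) = (-99 - 1*21) + 1/(-203 - 3) = (-99 - 21) + 1/(-206) = -120 - 1/206 = -24721/206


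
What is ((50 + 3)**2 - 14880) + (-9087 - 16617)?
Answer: -37775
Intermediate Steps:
((50 + 3)**2 - 14880) + (-9087 - 16617) = (53**2 - 14880) - 25704 = (2809 - 14880) - 25704 = -12071 - 25704 = -37775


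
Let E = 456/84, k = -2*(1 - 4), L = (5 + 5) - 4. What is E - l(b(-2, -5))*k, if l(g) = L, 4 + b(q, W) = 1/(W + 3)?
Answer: -214/7 ≈ -30.571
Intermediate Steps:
L = 6 (L = 10 - 4 = 6)
b(q, W) = -4 + 1/(3 + W) (b(q, W) = -4 + 1/(W + 3) = -4 + 1/(3 + W))
l(g) = 6
k = 6 (k = -2*(-3) = 6)
E = 38/7 (E = 456*(1/84) = 38/7 ≈ 5.4286)
E - l(b(-2, -5))*k = 38/7 - 6*6 = 38/7 - 1*36 = 38/7 - 36 = -214/7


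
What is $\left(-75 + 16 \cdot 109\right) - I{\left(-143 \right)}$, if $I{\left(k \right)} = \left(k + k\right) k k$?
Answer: $5850083$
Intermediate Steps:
$I{\left(k \right)} = 2 k^{3}$ ($I{\left(k \right)} = 2 k k^{2} = 2 k^{3}$)
$\left(-75 + 16 \cdot 109\right) - I{\left(-143 \right)} = \left(-75 + 16 \cdot 109\right) - 2 \left(-143\right)^{3} = \left(-75 + 1744\right) - 2 \left(-2924207\right) = 1669 - -5848414 = 1669 + 5848414 = 5850083$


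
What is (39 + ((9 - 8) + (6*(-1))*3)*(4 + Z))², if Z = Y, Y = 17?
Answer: 101124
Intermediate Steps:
Z = 17
(39 + ((9 - 8) + (6*(-1))*3)*(4 + Z))² = (39 + ((9 - 8) + (6*(-1))*3)*(4 + 17))² = (39 + (1 - 6*3)*21)² = (39 + (1 - 18)*21)² = (39 - 17*21)² = (39 - 357)² = (-318)² = 101124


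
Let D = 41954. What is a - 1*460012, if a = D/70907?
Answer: -32618028930/70907 ≈ -4.6001e+5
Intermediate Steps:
a = 41954/70907 ≈ 0.59168
a - 1*460012 = 41954/70907 - 1*460012 = 41954/70907 - 460012 = -32618028930/70907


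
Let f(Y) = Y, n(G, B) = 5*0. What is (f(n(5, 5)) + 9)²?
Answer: 81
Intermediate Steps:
n(G, B) = 0
(f(n(5, 5)) + 9)² = (0 + 9)² = 9² = 81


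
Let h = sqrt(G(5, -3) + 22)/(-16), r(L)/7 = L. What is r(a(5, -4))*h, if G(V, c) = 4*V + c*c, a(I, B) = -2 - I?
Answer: 49*sqrt(51)/16 ≈ 21.871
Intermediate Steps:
G(V, c) = c**2 + 4*V (G(V, c) = 4*V + c**2 = c**2 + 4*V)
r(L) = 7*L
h = -sqrt(51)/16 (h = sqrt(((-3)**2 + 4*5) + 22)/(-16) = sqrt((9 + 20) + 22)*(-1/16) = sqrt(29 + 22)*(-1/16) = sqrt(51)*(-1/16) = -sqrt(51)/16 ≈ -0.44634)
r(a(5, -4))*h = (7*(-2 - 1*5))*(-sqrt(51)/16) = (7*(-2 - 5))*(-sqrt(51)/16) = (7*(-7))*(-sqrt(51)/16) = -(-49)*sqrt(51)/16 = 49*sqrt(51)/16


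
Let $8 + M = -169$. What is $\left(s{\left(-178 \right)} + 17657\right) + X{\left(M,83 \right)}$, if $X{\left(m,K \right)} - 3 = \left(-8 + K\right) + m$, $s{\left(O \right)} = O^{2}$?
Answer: $49242$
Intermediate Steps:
$M = -177$ ($M = -8 - 169 = -177$)
$X{\left(m,K \right)} = -5 + K + m$ ($X{\left(m,K \right)} = 3 + \left(\left(-8 + K\right) + m\right) = 3 + \left(-8 + K + m\right) = -5 + K + m$)
$\left(s{\left(-178 \right)} + 17657\right) + X{\left(M,83 \right)} = \left(\left(-178\right)^{2} + 17657\right) - 99 = \left(31684 + 17657\right) - 99 = 49341 - 99 = 49242$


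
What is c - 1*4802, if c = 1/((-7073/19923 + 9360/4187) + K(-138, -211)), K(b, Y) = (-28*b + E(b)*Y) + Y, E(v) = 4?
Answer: -1125958018416475/234476905838 ≈ -4802.0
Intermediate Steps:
K(b, Y) = -28*b + 5*Y (K(b, Y) = (-28*b + 4*Y) + Y = -28*b + 5*Y)
c = 83417601/234476905838 (c = 1/((-7073/19923 + 9360/4187) + (-28*(-138) + 5*(-211))) = 1/((-7073*1/19923 + 9360*(1/4187)) + (3864 - 1055)) = 1/((-7073/19923 + 9360/4187) + 2809) = 1/(156864629/83417601 + 2809) = 1/(234476905838/83417601) = 83417601/234476905838 ≈ 0.00035576)
c - 1*4802 = 83417601/234476905838 - 1*4802 = 83417601/234476905838 - 4802 = -1125958018416475/234476905838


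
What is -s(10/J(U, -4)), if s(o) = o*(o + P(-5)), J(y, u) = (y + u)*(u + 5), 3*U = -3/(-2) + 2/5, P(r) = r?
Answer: -241500/10201 ≈ -23.674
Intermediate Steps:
U = 19/30 (U = (-3/(-2) + 2/5)/3 = (-3*(-½) + 2*(⅕))/3 = (3/2 + ⅖)/3 = (⅓)*(19/10) = 19/30 ≈ 0.63333)
J(y, u) = (5 + u)*(u + y) (J(y, u) = (u + y)*(5 + u) = (5 + u)*(u + y))
s(o) = o*(-5 + o) (s(o) = o*(o - 5) = o*(-5 + o))
-s(10/J(U, -4)) = -10/((-4)² + 5*(-4) + 5*(19/30) - 4*19/30)*(-5 + 10/((-4)² + 5*(-4) + 5*(19/30) - 4*19/30)) = -10/(16 - 20 + 19/6 - 38/15)*(-5 + 10/(16 - 20 + 19/6 - 38/15)) = -10/(-101/30)*(-5 + 10/(-101/30)) = -10*(-30/101)*(-5 + 10*(-30/101)) = -(-300)*(-5 - 300/101)/101 = -(-300)*(-805)/(101*101) = -1*241500/10201 = -241500/10201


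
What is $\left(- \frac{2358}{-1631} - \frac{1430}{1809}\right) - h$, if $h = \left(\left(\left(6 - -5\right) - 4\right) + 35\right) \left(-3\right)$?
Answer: $\frac{373693646}{2950479} \approx 126.66$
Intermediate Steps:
$h = -126$ ($h = \left(\left(\left(6 + 5\right) - 4\right) + 35\right) \left(-3\right) = \left(\left(11 - 4\right) + 35\right) \left(-3\right) = \left(7 + 35\right) \left(-3\right) = 42 \left(-3\right) = -126$)
$\left(- \frac{2358}{-1631} - \frac{1430}{1809}\right) - h = \left(- \frac{2358}{-1631} - \frac{1430}{1809}\right) - -126 = \left(\left(-2358\right) \left(- \frac{1}{1631}\right) - \frac{1430}{1809}\right) + 126 = \left(\frac{2358}{1631} - \frac{1430}{1809}\right) + 126 = \frac{1933292}{2950479} + 126 = \frac{373693646}{2950479}$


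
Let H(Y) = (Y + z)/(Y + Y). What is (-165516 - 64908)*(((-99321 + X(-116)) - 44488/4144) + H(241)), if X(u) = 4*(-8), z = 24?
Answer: 1429124370592560/62419 ≈ 2.2896e+10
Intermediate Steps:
X(u) = -32
H(Y) = (24 + Y)/(2*Y) (H(Y) = (Y + 24)/(Y + Y) = (24 + Y)/((2*Y)) = (24 + Y)*(1/(2*Y)) = (24 + Y)/(2*Y))
(-165516 - 64908)*(((-99321 + X(-116)) - 44488/4144) + H(241)) = (-165516 - 64908)*(((-99321 - 32) - 44488/4144) + (½)*(24 + 241)/241) = -230424*((-99353 - 44488*1/4144) + (½)*(1/241)*265) = -230424*((-99353 - 5561/518) + 265/482) = -230424*(-51470415/518 + 265/482) = -230424*(-6202150690/62419) = 1429124370592560/62419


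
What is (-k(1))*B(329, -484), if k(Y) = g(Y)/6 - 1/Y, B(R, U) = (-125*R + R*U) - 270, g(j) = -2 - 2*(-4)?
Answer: 0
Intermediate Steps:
g(j) = 6 (g(j) = -2 + 8 = 6)
B(R, U) = -270 - 125*R + R*U
k(Y) = 1 - 1/Y (k(Y) = 6/6 - 1/Y = 6*(⅙) - 1/Y = 1 - 1/Y)
(-k(1))*B(329, -484) = (-(-1 + 1)/1)*(-270 - 125*329 + 329*(-484)) = (-0)*(-270 - 41125 - 159236) = -1*0*(-200631) = 0*(-200631) = 0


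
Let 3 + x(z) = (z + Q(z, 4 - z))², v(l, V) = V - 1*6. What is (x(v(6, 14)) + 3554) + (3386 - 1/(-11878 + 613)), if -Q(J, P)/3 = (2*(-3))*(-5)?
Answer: 153891166/11265 ≈ 13661.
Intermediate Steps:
v(l, V) = -6 + V (v(l, V) = V - 6 = -6 + V)
Q(J, P) = -90 (Q(J, P) = -3*2*(-3)*(-5) = -(-18)*(-5) = -3*30 = -90)
x(z) = -3 + (-90 + z)² (x(z) = -3 + (z - 90)² = -3 + (-90 + z)²)
(x(v(6, 14)) + 3554) + (3386 - 1/(-11878 + 613)) = ((-3 + (-90 + (-6 + 14))²) + 3554) + (3386 - 1/(-11878 + 613)) = ((-3 + (-90 + 8)²) + 3554) + (3386 - 1/(-11265)) = ((-3 + (-82)²) + 3554) + (3386 - 1*(-1/11265)) = ((-3 + 6724) + 3554) + (3386 + 1/11265) = (6721 + 3554) + 38143291/11265 = 10275 + 38143291/11265 = 153891166/11265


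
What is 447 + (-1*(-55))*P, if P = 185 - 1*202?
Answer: -488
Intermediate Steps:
P = -17 (P = 185 - 202 = -17)
447 + (-1*(-55))*P = 447 - 1*(-55)*(-17) = 447 + 55*(-17) = 447 - 935 = -488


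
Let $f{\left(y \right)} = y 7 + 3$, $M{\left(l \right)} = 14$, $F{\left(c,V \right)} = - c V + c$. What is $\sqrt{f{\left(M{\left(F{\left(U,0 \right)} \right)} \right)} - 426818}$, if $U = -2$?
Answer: $3 i \sqrt{47413} \approx 653.24 i$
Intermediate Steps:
$F{\left(c,V \right)} = c - V c$ ($F{\left(c,V \right)} = - V c + c = c - V c$)
$f{\left(y \right)} = 3 + 7 y$ ($f{\left(y \right)} = 7 y + 3 = 3 + 7 y$)
$\sqrt{f{\left(M{\left(F{\left(U,0 \right)} \right)} \right)} - 426818} = \sqrt{\left(3 + 7 \cdot 14\right) - 426818} = \sqrt{\left(3 + 98\right) - 426818} = \sqrt{101 - 426818} = \sqrt{-426717} = 3 i \sqrt{47413}$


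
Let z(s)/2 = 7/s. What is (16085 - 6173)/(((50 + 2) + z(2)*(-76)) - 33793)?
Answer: -9912/34273 ≈ -0.28921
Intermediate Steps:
z(s) = 14/s (z(s) = 2*(7/s) = 14/s)
(16085 - 6173)/(((50 + 2) + z(2)*(-76)) - 33793) = (16085 - 6173)/(((50 + 2) + (14/2)*(-76)) - 33793) = 9912/((52 + (14*(1/2))*(-76)) - 33793) = 9912/((52 + 7*(-76)) - 33793) = 9912/((52 - 532) - 33793) = 9912/(-480 - 33793) = 9912/(-34273) = 9912*(-1/34273) = -9912/34273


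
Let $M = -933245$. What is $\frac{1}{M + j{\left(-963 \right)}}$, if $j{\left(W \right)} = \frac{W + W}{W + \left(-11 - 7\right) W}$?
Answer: $- \frac{17}{15865167} \approx -1.0715 \cdot 10^{-6}$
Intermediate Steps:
$j{\left(W \right)} = - \frac{2}{17}$ ($j{\left(W \right)} = \frac{2 W}{W - 18 W} = \frac{2 W}{\left(-17\right) W} = 2 W \left(- \frac{1}{17 W}\right) = - \frac{2}{17}$)
$\frac{1}{M + j{\left(-963 \right)}} = \frac{1}{-933245 - \frac{2}{17}} = \frac{1}{- \frac{15865167}{17}} = - \frac{17}{15865167}$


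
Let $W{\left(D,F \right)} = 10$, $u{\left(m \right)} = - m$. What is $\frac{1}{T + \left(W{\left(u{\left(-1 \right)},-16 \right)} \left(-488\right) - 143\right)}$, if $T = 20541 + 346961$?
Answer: $\frac{1}{362479} \approx 2.7588 \cdot 10^{-6}$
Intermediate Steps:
$T = 367502$
$\frac{1}{T + \left(W{\left(u{\left(-1 \right)},-16 \right)} \left(-488\right) - 143\right)} = \frac{1}{367502 + \left(10 \left(-488\right) - 143\right)} = \frac{1}{367502 - 5023} = \frac{1}{362479}$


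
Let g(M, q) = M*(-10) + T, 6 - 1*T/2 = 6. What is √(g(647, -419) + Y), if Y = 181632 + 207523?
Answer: √382685 ≈ 618.62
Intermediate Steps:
T = 0 (T = 12 - 2*6 = 12 - 12 = 0)
Y = 389155
g(M, q) = -10*M (g(M, q) = M*(-10) + 0 = -10*M + 0 = -10*M)
√(g(647, -419) + Y) = √(-10*647 + 389155) = √(-6470 + 389155) = √382685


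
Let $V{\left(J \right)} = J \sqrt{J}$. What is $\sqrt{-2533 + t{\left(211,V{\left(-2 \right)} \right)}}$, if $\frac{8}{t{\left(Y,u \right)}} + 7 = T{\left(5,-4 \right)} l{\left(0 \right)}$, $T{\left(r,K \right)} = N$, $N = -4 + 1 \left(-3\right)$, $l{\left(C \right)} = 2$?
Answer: $\frac{i \sqrt{1117221}}{21} \approx 50.333 i$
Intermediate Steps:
$N = -7$ ($N = -4 - 3 = -7$)
$V{\left(J \right)} = J^{\frac{3}{2}}$
$T{\left(r,K \right)} = -7$
$t{\left(Y,u \right)} = - \frac{8}{21}$ ($t{\left(Y,u \right)} = \frac{8}{-7 - 14} = \frac{8}{-21} = 8 \left(- \frac{1}{21}\right) = - \frac{8}{21}$)
$\sqrt{-2533 + t{\left(211,V{\left(-2 \right)} \right)}} = \sqrt{-2533 - \frac{8}{21}} = \sqrt{- \frac{53201}{21}} = \frac{i \sqrt{1117221}}{21}$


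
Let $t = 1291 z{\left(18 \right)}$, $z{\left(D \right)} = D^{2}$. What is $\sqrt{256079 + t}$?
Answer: $\sqrt{674363} \approx 821.2$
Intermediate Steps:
$t = 418284$ ($t = 1291 \cdot 18^{2} = 1291 \cdot 324 = 418284$)
$\sqrt{256079 + t} = \sqrt{256079 + 418284} = \sqrt{674363}$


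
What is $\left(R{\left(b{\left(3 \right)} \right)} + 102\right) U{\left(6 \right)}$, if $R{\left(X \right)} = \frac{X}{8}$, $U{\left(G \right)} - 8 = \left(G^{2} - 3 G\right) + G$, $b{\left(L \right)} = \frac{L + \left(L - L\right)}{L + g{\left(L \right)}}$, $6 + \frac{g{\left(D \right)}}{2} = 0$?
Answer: $\frac{9788}{3} \approx 3262.7$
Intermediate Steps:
$g{\left(D \right)} = -12$ ($g{\left(D \right)} = -12 + 2 \cdot 0 = -12 + 0 = -12$)
$b{\left(L \right)} = \frac{L}{-12 + L}$ ($b{\left(L \right)} = \frac{L + \left(L - L\right)}{L - 12} = \frac{L + 0}{-12 + L} = \frac{L}{-12 + L}$)
$U{\left(G \right)} = 8 + G^{2} - 2 G$ ($U{\left(G \right)} = 8 + \left(\left(G^{2} - 3 G\right) + G\right) = 8 + \left(G^{2} - 2 G\right) = 8 + G^{2} - 2 G$)
$R{\left(X \right)} = \frac{X}{8}$ ($R{\left(X \right)} = X \frac{1}{8} = \frac{X}{8}$)
$\left(R{\left(b{\left(3 \right)} \right)} + 102\right) U{\left(6 \right)} = \left(\frac{3 \frac{1}{-12 + 3}}{8} + 102\right) \left(8 + 6^{2} - 12\right) = \left(\frac{3 \frac{1}{-9}}{8} + 102\right) \left(8 + 36 - 12\right) = \left(\frac{3 \left(- \frac{1}{9}\right)}{8} + 102\right) 32 = \left(\frac{1}{8} \left(- \frac{1}{3}\right) + 102\right) 32 = \left(- \frac{1}{24} + 102\right) 32 = \frac{2447}{24} \cdot 32 = \frac{9788}{3}$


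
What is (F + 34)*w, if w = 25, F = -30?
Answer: 100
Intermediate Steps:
(F + 34)*w = (-30 + 34)*25 = 4*25 = 100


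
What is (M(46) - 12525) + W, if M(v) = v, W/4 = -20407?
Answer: -94107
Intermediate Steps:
W = -81628 (W = 4*(-20407) = -81628)
(M(46) - 12525) + W = (46 - 12525) - 81628 = -12479 - 81628 = -94107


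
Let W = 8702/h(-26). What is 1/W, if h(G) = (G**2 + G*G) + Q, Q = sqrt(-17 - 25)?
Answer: 676/4351 + I*sqrt(42)/8702 ≈ 0.15537 + 0.00074474*I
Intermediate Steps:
Q = I*sqrt(42) (Q = sqrt(-42) = I*sqrt(42) ≈ 6.4807*I)
h(G) = 2*G**2 + I*sqrt(42) (h(G) = (G**2 + G*G) + I*sqrt(42) = (G**2 + G**2) + I*sqrt(42) = 2*G**2 + I*sqrt(42))
W = 8702/(1352 + I*sqrt(42)) (W = 8702/(2*(-26)**2 + I*sqrt(42)) = 8702/(2*676 + I*sqrt(42)) = 8702/(1352 + I*sqrt(42)) ≈ 6.4362 - 0.030852*I)
1/W = 1/(5882552/913973 - 4351*I*sqrt(42)/913973)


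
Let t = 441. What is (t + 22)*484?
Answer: 224092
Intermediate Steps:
(t + 22)*484 = (441 + 22)*484 = 463*484 = 224092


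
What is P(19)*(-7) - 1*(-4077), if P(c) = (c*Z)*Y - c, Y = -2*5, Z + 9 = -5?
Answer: -14410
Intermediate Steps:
Z = -14 (Z = -9 - 5 = -14)
Y = -10
P(c) = 139*c (P(c) = (c*(-14))*(-10) - c = -14*c*(-10) - c = 140*c - c = 139*c)
P(19)*(-7) - 1*(-4077) = (139*19)*(-7) - 1*(-4077) = 2641*(-7) + 4077 = -18487 + 4077 = -14410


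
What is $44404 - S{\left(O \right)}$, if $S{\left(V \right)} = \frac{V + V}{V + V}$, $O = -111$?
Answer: $44403$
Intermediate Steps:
$S{\left(V \right)} = 1$ ($S{\left(V \right)} = \frac{2 V}{2 V} = 2 V \frac{1}{2 V} = 1$)
$44404 - S{\left(O \right)} = 44404 - 1 = 44403$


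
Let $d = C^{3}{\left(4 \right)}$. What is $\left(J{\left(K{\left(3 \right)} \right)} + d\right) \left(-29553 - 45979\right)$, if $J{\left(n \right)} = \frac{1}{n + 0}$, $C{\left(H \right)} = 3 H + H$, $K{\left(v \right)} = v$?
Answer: $- \frac{928212748}{3} \approx -3.094 \cdot 10^{8}$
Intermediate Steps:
$C{\left(H \right)} = 4 H$
$J{\left(n \right)} = \frac{1}{n}$
$d = 4096$ ($d = \left(4 \cdot 4\right)^{3} = 16^{3} = 4096$)
$\left(J{\left(K{\left(3 \right)} \right)} + d\right) \left(-29553 - 45979\right) = \left(\frac{1}{3} + 4096\right) \left(-29553 - 45979\right) = \left(\frac{1}{3} + 4096\right) \left(-75532\right) = \frac{12289}{3} \left(-75532\right) = - \frac{928212748}{3}$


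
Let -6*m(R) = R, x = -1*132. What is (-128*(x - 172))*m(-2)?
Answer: 38912/3 ≈ 12971.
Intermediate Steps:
x = -132
m(R) = -R/6
(-128*(x - 172))*m(-2) = (-128*(-132 - 172))*(-⅙*(-2)) = -128*(-304)*(⅓) = 38912*(⅓) = 38912/3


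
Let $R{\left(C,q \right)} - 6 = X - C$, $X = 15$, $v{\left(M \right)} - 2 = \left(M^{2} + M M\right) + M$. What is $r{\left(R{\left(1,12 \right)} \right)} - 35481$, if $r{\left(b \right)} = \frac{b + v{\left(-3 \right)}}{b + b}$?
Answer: $- \frac{1419203}{40} \approx -35480.0$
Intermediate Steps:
$v{\left(M \right)} = 2 + M + 2 M^{2}$ ($v{\left(M \right)} = 2 + \left(\left(M^{2} + M M\right) + M\right) = 2 + \left(\left(M^{2} + M^{2}\right) + M\right) = 2 + \left(2 M^{2} + M\right) = 2 + \left(M + 2 M^{2}\right) = 2 + M + 2 M^{2}$)
$R{\left(C,q \right)} = 21 - C$ ($R{\left(C,q \right)} = 6 - \left(-15 + C\right) = 21 - C$)
$r{\left(b \right)} = \frac{17 + b}{2 b}$ ($r{\left(b \right)} = \frac{b + \left(2 - 3 + 2 \left(-3\right)^{2}\right)}{b + b} = \frac{b + \left(2 - 3 + 2 \cdot 9\right)}{2 b} = \left(b + \left(2 - 3 + 18\right)\right) \frac{1}{2 b} = \left(b + 17\right) \frac{1}{2 b} = \left(17 + b\right) \frac{1}{2 b} = \frac{17 + b}{2 b}$)
$r{\left(R{\left(1,12 \right)} \right)} - 35481 = \frac{17 + \left(21 - 1\right)}{2 \left(21 - 1\right)} - 35481 = \frac{17 + 20}{2 \cdot 20} - 35481 = \frac{1}{2} \cdot \frac{1}{20} \cdot 37 - 35481 = \frac{37}{40} - 35481 = - \frac{1419203}{40}$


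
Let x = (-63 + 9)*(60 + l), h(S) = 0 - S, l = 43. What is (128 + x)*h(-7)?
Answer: -38038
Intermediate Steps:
h(S) = -S
x = -5562 (x = (-63 + 9)*(60 + 43) = -54*103 = -5562)
(128 + x)*h(-7) = (128 - 5562)*(-1*(-7)) = -5434*7 = -38038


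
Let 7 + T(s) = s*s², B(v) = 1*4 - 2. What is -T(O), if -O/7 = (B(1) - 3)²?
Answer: 350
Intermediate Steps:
B(v) = 2 (B(v) = 4 - 2 = 2)
O = -7 (O = -7*(2 - 3)² = -7*(-1)² = -7*1 = -7)
T(s) = -7 + s³ (T(s) = -7 + s*s² = -7 + s³)
-T(O) = -(-7 + (-7)³) = -(-7 - 343) = -1*(-350) = 350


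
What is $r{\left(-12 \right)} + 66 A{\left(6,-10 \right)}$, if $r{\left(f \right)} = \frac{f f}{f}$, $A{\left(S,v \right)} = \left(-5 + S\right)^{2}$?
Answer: $54$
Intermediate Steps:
$r{\left(f \right)} = f$ ($r{\left(f \right)} = \frac{f^{2}}{f} = f$)
$r{\left(-12 \right)} + 66 A{\left(6,-10 \right)} = -12 + 66 \left(-5 + 6\right)^{2} = -12 + 66 \cdot 1^{2} = -12 + 66 \cdot 1 = -12 + 66 = 54$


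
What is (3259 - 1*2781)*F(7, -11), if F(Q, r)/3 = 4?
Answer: 5736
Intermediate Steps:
F(Q, r) = 12 (F(Q, r) = 3*4 = 12)
(3259 - 1*2781)*F(7, -11) = (3259 - 1*2781)*12 = (3259 - 2781)*12 = 478*12 = 5736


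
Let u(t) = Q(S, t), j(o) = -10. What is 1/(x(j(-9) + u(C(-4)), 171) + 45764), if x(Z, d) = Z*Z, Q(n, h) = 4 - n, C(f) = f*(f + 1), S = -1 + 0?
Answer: 1/45789 ≈ 2.1839e-5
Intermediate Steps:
S = -1
C(f) = f*(1 + f)
u(t) = 5 (u(t) = 4 - 1*(-1) = 4 + 1 = 5)
x(Z, d) = Z**2
1/(x(j(-9) + u(C(-4)), 171) + 45764) = 1/((-10 + 5)**2 + 45764) = 1/((-5)**2 + 45764) = 1/(25 + 45764) = 1/45789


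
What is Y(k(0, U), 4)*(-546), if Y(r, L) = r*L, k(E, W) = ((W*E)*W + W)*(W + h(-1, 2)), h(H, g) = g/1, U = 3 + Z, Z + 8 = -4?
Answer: -137592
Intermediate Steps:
Z = -12 (Z = -8 - 4 = -12)
U = -9 (U = 3 - 12 = -9)
h(H, g) = g (h(H, g) = g*1 = g)
k(E, W) = (2 + W)*(W + E*W²) (k(E, W) = ((W*E)*W + W)*(W + 2) = ((E*W)*W + W)*(2 + W) = (E*W² + W)*(2 + W) = (W + E*W²)*(2 + W) = (2 + W)*(W + E*W²))
Y(r, L) = L*r
Y(k(0, U), 4)*(-546) = (4*(-9*(2 - 9 + 0*(-9)² + 2*0*(-9))))*(-546) = (4*(-9*(2 - 9 + 0*81 + 0)))*(-546) = (4*(-9*(2 - 9 + 0 + 0)))*(-546) = (4*(-9*(-7)))*(-546) = (4*63)*(-546) = 252*(-546) = -137592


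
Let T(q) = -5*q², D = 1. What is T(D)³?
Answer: -125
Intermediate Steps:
T(D)³ = (-5*1²)³ = (-5*1)³ = (-5)³ = -125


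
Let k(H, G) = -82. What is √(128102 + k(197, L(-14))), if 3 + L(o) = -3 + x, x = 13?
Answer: 2*√32005 ≈ 357.80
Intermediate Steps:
L(o) = 7 (L(o) = -3 + (-3 + 13) = -3 + 10 = 7)
√(128102 + k(197, L(-14))) = √(128102 - 82) = √128020 = 2*√32005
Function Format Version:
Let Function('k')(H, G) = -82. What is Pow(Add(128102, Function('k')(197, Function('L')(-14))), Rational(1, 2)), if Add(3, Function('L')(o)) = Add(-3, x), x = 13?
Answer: Mul(2, Pow(32005, Rational(1, 2))) ≈ 357.80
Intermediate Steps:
Function('L')(o) = 7 (Function('L')(o) = Add(-3, Add(-3, 13)) = Add(-3, 10) = 7)
Pow(Add(128102, Function('k')(197, Function('L')(-14))), Rational(1, 2)) = Pow(Add(128102, -82), Rational(1, 2)) = Pow(128020, Rational(1, 2)) = Mul(2, Pow(32005, Rational(1, 2)))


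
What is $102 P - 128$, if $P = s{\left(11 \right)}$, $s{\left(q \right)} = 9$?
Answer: $790$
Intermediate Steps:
$P = 9$
$102 P - 128 = 102 \cdot 9 - 128 = 918 - 128 = 790$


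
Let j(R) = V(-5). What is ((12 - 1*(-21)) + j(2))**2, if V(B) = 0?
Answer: 1089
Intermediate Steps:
j(R) = 0
((12 - 1*(-21)) + j(2))**2 = ((12 - 1*(-21)) + 0)**2 = ((12 + 21) + 0)**2 = (33 + 0)**2 = 33**2 = 1089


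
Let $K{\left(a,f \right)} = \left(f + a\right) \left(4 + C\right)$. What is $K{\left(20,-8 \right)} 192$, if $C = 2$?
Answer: $13824$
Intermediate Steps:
$K{\left(a,f \right)} = 6 a + 6 f$ ($K{\left(a,f \right)} = \left(f + a\right) \left(4 + 2\right) = \left(a + f\right) 6 = 6 a + 6 f$)
$K{\left(20,-8 \right)} 192 = \left(6 \cdot 20 + 6 \left(-8\right)\right) 192 = \left(120 - 48\right) 192 = 72 \cdot 192 = 13824$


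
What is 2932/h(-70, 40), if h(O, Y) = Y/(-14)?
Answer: -5131/5 ≈ -1026.2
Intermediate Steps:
h(O, Y) = -Y/14 (h(O, Y) = Y*(-1/14) = -Y/14)
2932/h(-70, 40) = 2932/((-1/14*40)) = 2932/(-20/7) = 2932*(-7/20) = -5131/5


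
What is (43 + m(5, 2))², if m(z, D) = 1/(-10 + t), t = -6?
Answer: 471969/256 ≈ 1843.6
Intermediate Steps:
m(z, D) = -1/16 (m(z, D) = 1/(-10 - 6) = 1/(-16) = -1/16)
(43 + m(5, 2))² = (43 - 1/16)² = (687/16)² = 471969/256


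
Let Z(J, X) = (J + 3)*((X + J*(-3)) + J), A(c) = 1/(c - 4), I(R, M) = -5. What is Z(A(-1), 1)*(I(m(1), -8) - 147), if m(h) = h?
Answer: -14896/25 ≈ -595.84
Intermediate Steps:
A(c) = 1/(-4 + c)
Z(J, X) = (3 + J)*(X - 2*J) (Z(J, X) = (3 + J)*((X - 3*J) + J) = (3 + J)*(X - 2*J))
Z(A(-1), 1)*(I(m(1), -8) - 147) = (-6/(-4 - 1) - 2/(-4 - 1)² + 3*1 + 1/(-4 - 1))*(-5 - 147) = (-6/(-5) - 2*(1/(-5))² + 3 + 1/(-5))*(-152) = (-6*(-⅕) - 2*(-⅕)² + 3 - ⅕*1)*(-152) = (6/5 - 2*1/25 + 3 - ⅕)*(-152) = (6/5 - 2/25 + 3 - ⅕)*(-152) = (98/25)*(-152) = -14896/25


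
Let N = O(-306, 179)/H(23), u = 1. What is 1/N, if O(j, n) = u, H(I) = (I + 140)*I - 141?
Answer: 3608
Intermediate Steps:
H(I) = -141 + I*(140 + I) (H(I) = (140 + I)*I - 141 = I*(140 + I) - 141 = -141 + I*(140 + I))
O(j, n) = 1
N = 1/3608 (N = 1/(-141 + 23² + 140*23) = 1/(-141 + 529 + 3220) = 1/3608 ≈ 0.00027716)
1/N = 1/(1/3608) = 3608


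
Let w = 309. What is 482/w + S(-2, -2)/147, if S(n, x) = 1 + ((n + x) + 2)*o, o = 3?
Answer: 7701/5047 ≈ 1.5259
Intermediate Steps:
S(n, x) = 7 + 3*n + 3*x (S(n, x) = 1 + ((n + x) + 2)*3 = 1 + (2 + n + x)*3 = 1 + (6 + 3*n + 3*x) = 7 + 3*n + 3*x)
482/w + S(-2, -2)/147 = 482/309 + (7 + 3*(-2) + 3*(-2))/147 = 482*(1/309) + (7 - 6 - 6)*(1/147) = 482/309 - 5*1/147 = 482/309 - 5/147 = 7701/5047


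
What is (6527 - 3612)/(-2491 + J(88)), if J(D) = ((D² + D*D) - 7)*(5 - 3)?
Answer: 2915/28471 ≈ 0.10238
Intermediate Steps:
J(D) = -14 + 4*D² (J(D) = ((D² + D²) - 7)*2 = (2*D² - 7)*2 = (-7 + 2*D²)*2 = -14 + 4*D²)
(6527 - 3612)/(-2491 + J(88)) = (6527 - 3612)/(-2491 + (-14 + 4*88²)) = 2915/(-2491 + (-14 + 4*7744)) = 2915/(-2491 + (-14 + 30976)) = 2915/(-2491 + 30962) = 2915/28471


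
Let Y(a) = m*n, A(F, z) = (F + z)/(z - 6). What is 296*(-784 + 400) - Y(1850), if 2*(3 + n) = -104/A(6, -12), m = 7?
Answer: -112551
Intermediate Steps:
A(F, z) = (F + z)/(-6 + z)
n = -159 (n = -3 + (-104*(-6 - 12)/(6 - 12))/2 = -3 + (-104/(-6/(-18)))/2 = -3 + (-104/((-1/18*(-6))))/2 = -3 + (-104/⅓)/2 = -3 + (-104*3)/2 = -3 + (½)*(-312) = -3 - 156 = -159)
Y(a) = -1113 (Y(a) = 7*(-159) = -1113)
296*(-784 + 400) - Y(1850) = 296*(-784 + 400) - 1*(-1113) = 296*(-384) + 1113 = -113664 + 1113 = -112551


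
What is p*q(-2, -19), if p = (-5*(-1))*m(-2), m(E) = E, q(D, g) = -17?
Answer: 170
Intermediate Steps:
p = -10 (p = -5*(-1)*(-2) = 5*(-2) = -10)
p*q(-2, -19) = -10*(-17) = 170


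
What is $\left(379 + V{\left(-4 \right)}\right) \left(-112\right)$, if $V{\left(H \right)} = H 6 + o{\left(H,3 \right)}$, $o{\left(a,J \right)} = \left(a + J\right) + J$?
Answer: $-39984$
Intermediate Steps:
$o{\left(a,J \right)} = a + 2 J$ ($o{\left(a,J \right)} = \left(J + a\right) + J = a + 2 J$)
$V{\left(H \right)} = 6 + 7 H$ ($V{\left(H \right)} = H 6 + \left(H + 2 \cdot 3\right) = 6 H + \left(H + 6\right) = 6 H + \left(6 + H\right) = 6 + 7 H$)
$\left(379 + V{\left(-4 \right)}\right) \left(-112\right) = \left(379 + \left(6 + 7 \left(-4\right)\right)\right) \left(-112\right) = \left(379 + \left(6 - 28\right)\right) \left(-112\right) = \left(379 - 22\right) \left(-112\right) = 357 \left(-112\right) = -39984$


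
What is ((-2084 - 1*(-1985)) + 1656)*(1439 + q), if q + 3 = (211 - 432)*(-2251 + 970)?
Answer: 443024109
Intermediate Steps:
q = 283098 (q = -3 + (211 - 432)*(-2251 + 970) = -3 - 221*(-1281) = -3 + 283101 = 283098)
((-2084 - 1*(-1985)) + 1656)*(1439 + q) = ((-2084 - 1*(-1985)) + 1656)*(1439 + 283098) = ((-2084 + 1985) + 1656)*284537 = (-99 + 1656)*284537 = 1557*284537 = 443024109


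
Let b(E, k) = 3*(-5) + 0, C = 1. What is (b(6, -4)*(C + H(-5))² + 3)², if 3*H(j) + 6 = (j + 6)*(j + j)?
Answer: 698896/9 ≈ 77655.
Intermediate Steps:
b(E, k) = -15 (b(E, k) = -15 + 0 = -15)
H(j) = -2 + 2*j*(6 + j)/3 (H(j) = -2 + ((j + 6)*(j + j))/3 = -2 + ((6 + j)*(2*j))/3 = -2 + (2*j*(6 + j))/3 = -2 + 2*j*(6 + j)/3)
(b(6, -4)*(C + H(-5))² + 3)² = (-15*(1 + (-2 + 4*(-5) + (⅔)*(-5)²))² + 3)² = (-15*(1 + (-2 - 20 + (⅔)*25))² + 3)² = (-15*(1 + (-2 - 20 + 50/3))² + 3)² = (-15*(1 - 16/3)² + 3)² = (-15*(-13/3)² + 3)² = (-15*169/9 + 3)² = (-845/3 + 3)² = (-836/3)² = 698896/9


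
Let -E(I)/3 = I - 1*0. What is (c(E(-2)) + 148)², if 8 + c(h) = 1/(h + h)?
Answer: 2825761/144 ≈ 19623.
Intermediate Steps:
E(I) = -3*I (E(I) = -3*(I - 1*0) = -3*(I + 0) = -3*I)
c(h) = -8 + 1/(2*h) (c(h) = -8 + 1/(h + h) = -8 + 1/(2*h))
(c(E(-2)) + 148)² = ((-8 + 1/(2*((-3*(-2))))) + 148)² = ((-8 + (½)/6) + 148)² = ((-8 + (½)*(⅙)) + 148)² = ((-8 + 1/12) + 148)² = (-95/12 + 148)² = (1681/12)² = 2825761/144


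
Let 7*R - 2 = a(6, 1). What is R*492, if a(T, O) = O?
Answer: 1476/7 ≈ 210.86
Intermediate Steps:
R = 3/7 (R = 2/7 + (1/7)*1 = 2/7 + 1/7 = 3/7 ≈ 0.42857)
R*492 = (3/7)*492 = 1476/7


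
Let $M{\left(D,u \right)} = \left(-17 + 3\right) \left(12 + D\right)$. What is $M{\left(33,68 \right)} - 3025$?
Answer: $-3655$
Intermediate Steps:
$M{\left(D,u \right)} = -168 - 14 D$ ($M{\left(D,u \right)} = - 14 \left(12 + D\right) = -168 - 14 D$)
$M{\left(33,68 \right)} - 3025 = \left(-168 - 462\right) - 3025 = -630 - 3025 = -3655$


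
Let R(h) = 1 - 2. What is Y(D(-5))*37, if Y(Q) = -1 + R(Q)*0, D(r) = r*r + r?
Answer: -37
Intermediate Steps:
D(r) = r + r² (D(r) = r² + r = r + r²)
R(h) = -1
Y(Q) = -1 (Y(Q) = -1 - 1*0 = -1 + 0 = -1)
Y(D(-5))*37 = -1*37 = -37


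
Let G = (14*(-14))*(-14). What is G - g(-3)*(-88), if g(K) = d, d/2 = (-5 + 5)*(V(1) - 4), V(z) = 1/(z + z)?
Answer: 2744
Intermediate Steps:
V(z) = 1/(2*z)
d = 0 (d = 2*((-5 + 5)*((1/2)/1 - 4)) = 2*(0*((1/2)*1 - 4)) = 2*(0*(1/2 - 4)) = 2*(0*(-7/2)) = 2*0 = 0)
g(K) = 0
G = 2744 (G = -196*(-14) = 2744)
G - g(-3)*(-88) = 2744 - 0*(-88) = 2744 - 1*0 = 2744 + 0 = 2744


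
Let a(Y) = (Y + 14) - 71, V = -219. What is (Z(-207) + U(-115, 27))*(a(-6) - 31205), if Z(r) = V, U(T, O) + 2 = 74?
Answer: 4596396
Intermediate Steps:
U(T, O) = 72 (U(T, O) = -2 + 74 = 72)
Z(r) = -219
a(Y) = -57 + Y (a(Y) = (14 + Y) - 71 = -57 + Y)
(Z(-207) + U(-115, 27))*(a(-6) - 31205) = (-219 + 72)*((-57 - 6) - 31205) = -147*(-63 - 31205) = -147*(-31268) = 4596396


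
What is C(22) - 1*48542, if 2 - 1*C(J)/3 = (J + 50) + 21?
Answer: -48815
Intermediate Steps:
C(J) = -207 - 3*J (C(J) = 6 - 3*((J + 50) + 21) = 6 - 3*((50 + J) + 21) = 6 - 3*(71 + J) = 6 + (-213 - 3*J) = -207 - 3*J)
C(22) - 1*48542 = (-207 - 3*22) - 1*48542 = (-207 - 66) - 48542 = -273 - 48542 = -48815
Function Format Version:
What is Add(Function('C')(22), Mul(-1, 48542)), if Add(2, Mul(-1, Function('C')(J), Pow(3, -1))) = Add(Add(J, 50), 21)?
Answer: -48815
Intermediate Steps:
Function('C')(J) = Add(-207, Mul(-3, J)) (Function('C')(J) = Add(6, Mul(-3, Add(Add(J, 50), 21))) = Add(6, Mul(-3, Add(Add(50, J), 21))) = Add(6, Mul(-3, Add(71, J))) = Add(6, Add(-213, Mul(-3, J))) = Add(-207, Mul(-3, J)))
Add(Function('C')(22), Mul(-1, 48542)) = Add(Add(-207, Mul(-3, 22)), Mul(-1, 48542)) = Add(Add(-207, -66), -48542) = Add(-273, -48542) = -48815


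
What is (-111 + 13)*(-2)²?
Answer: -392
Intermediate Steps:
(-111 + 13)*(-2)² = -98*4 = -392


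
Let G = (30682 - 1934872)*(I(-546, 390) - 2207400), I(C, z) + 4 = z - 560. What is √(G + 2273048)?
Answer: 2*√1050910652027 ≈ 2.0503e+6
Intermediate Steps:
I(C, z) = -564 + z (I(C, z) = -4 + (z - 560) = -4 + (-560 + z) = -564 + z)
G = 4203640335060 (G = (30682 - 1934872)*((-564 + 390) - 2207400) = -1904190*(-174 - 2207400) = -1904190*(-2207574) = 4203640335060)
√(G + 2273048) = √(4203640335060 + 2273048) = √4203642608108 = 2*√1050910652027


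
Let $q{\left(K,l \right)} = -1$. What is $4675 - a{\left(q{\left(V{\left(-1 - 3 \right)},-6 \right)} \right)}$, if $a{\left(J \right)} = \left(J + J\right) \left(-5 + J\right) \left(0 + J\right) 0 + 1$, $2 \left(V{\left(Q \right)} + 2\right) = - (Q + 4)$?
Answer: $4674$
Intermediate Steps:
$V{\left(Q \right)} = -4 - \frac{Q}{2}$ ($V{\left(Q \right)} = -2 + \frac{\left(-1\right) \left(Q + 4\right)}{2} = -2 + \frac{\left(-1\right) \left(4 + Q\right)}{2} = -2 + \frac{-4 - Q}{2} = -2 - \left(2 + \frac{Q}{2}\right) = -4 - \frac{Q}{2}$)
$a{\left(J \right)} = 1$ ($a{\left(J \right)} = 2 J \left(-5 + J\right) J 0 + 1 = 2 J^{2} \left(-5 + J\right) 0 + 1 = 0 + 1 = 1$)
$4675 - a{\left(q{\left(V{\left(-1 - 3 \right)},-6 \right)} \right)} = 4675 - 1 = 4674$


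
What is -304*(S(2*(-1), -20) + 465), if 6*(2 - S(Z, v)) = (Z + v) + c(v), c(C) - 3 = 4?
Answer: -142728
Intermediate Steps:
c(C) = 7 (c(C) = 3 + 4 = 7)
S(Z, v) = 5/6 - Z/6 - v/6 (S(Z, v) = 2 - ((Z + v) + 7)/6 = 2 - (7 + Z + v)/6 = 2 + (-7/6 - Z/6 - v/6) = 5/6 - Z/6 - v/6)
-304*(S(2*(-1), -20) + 465) = -304*((5/6 - (-1)/3 - 1/6*(-20)) + 465) = -304*((5/6 - 1/6*(-2) + 10/3) + 465) = -304*((5/6 + 1/3 + 10/3) + 465) = -304*(9/2 + 465) = -304*939/2 = -142728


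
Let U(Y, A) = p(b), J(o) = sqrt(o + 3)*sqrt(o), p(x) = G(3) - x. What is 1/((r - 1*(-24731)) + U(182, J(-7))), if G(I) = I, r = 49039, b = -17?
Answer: 1/73790 ≈ 1.3552e-5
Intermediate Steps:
p(x) = 3 - x
J(o) = sqrt(o)*sqrt(3 + o) (J(o) = sqrt(3 + o)*sqrt(o) = sqrt(o)*sqrt(3 + o))
U(Y, A) = 20 (U(Y, A) = 3 - 1*(-17) = 3 + 17 = 20)
1/((r - 1*(-24731)) + U(182, J(-7))) = 1/((49039 - 1*(-24731)) + 20) = 1/((49039 + 24731) + 20) = 1/(73770 + 20) = 1/73790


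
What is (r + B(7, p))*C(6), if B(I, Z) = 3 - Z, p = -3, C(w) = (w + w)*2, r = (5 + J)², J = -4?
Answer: 168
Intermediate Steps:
r = 1 (r = (5 - 4)² = 1² = 1)
C(w) = 4*w (C(w) = (2*w)*2 = 4*w)
(r + B(7, p))*C(6) = (1 + (3 - 1*(-3)))*(4*6) = (1 + (3 + 3))*24 = (1 + 6)*24 = 7*24 = 168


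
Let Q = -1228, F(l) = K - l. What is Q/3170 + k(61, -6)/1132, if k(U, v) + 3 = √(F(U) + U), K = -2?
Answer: -699803/1794220 + I*√2/1132 ≈ -0.39003 + 0.0012493*I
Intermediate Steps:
F(l) = -2 - l
k(U, v) = -3 + I*√2 (k(U, v) = -3 + √((-2 - U) + U) = -3 + √(-2) = -3 + I*√2)
Q/3170 + k(61, -6)/1132 = -1228/3170 + (-3 + I*√2)/1132 = -1228*1/3170 + (-3 + I*√2)*(1/1132) = -614/1585 + (-3/1132 + I*√2/1132) = -699803/1794220 + I*√2/1132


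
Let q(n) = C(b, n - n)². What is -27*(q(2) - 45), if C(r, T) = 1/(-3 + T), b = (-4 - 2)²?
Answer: 1212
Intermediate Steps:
b = 36 (b = (-6)² = 36)
q(n) = ⅑ (q(n) = (1/(-3 + (n - n)))² = (1/(-3 + 0))² = (1/(-3))² = (-⅓)² = ⅑)
-27*(q(2) - 45) = -27*(⅑ - 45) = -27*(-404/9) = 1212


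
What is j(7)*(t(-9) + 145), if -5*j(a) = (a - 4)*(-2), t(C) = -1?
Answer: 864/5 ≈ 172.80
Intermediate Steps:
j(a) = -8/5 + 2*a/5 (j(a) = -(a - 4)*(-2)/5 = -(-4 + a)*(-2)/5 = -(8 - 2*a)/5 = -8/5 + 2*a/5)
j(7)*(t(-9) + 145) = (-8/5 + (⅖)*7)*(-1 + 145) = (-8/5 + 14/5)*144 = (6/5)*144 = 864/5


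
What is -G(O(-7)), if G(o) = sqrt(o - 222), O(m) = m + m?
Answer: -2*I*sqrt(59) ≈ -15.362*I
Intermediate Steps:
O(m) = 2*m
G(o) = sqrt(-222 + o)
-G(O(-7)) = -sqrt(-222 + 2*(-7)) = -sqrt(-222 - 14) = -sqrt(-236) = -2*I*sqrt(59)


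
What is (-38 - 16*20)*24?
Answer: -8592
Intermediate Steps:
(-38 - 16*20)*24 = (-38 - 320)*24 = -358*24 = -8592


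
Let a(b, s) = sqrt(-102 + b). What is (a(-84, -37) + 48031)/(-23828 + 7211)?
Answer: -48031/16617 - I*sqrt(186)/16617 ≈ -2.8905 - 0.00082074*I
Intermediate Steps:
(a(-84, -37) + 48031)/(-23828 + 7211) = (sqrt(-102 - 84) + 48031)/(-23828 + 7211) = (sqrt(-186) + 48031)/(-16617) = (I*sqrt(186) + 48031)*(-1/16617) = (48031 + I*sqrt(186))*(-1/16617) = -48031/16617 - I*sqrt(186)/16617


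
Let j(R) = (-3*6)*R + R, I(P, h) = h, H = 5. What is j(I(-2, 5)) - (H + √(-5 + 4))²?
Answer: -109 - 10*I ≈ -109.0 - 10.0*I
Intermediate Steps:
j(R) = -17*R (j(R) = -18*R + R = -17*R)
j(I(-2, 5)) - (H + √(-5 + 4))² = -17*5 - (5 + √(-5 + 4))² = -85 - (5 + √(-1))² = -85 - (5 + I)²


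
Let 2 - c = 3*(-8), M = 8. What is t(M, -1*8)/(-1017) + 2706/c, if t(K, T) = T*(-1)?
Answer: 1375897/13221 ≈ 104.07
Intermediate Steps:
c = 26 (c = 2 - 3*(-8) = 2 - 1*(-24) = 2 + 24 = 26)
t(K, T) = -T
t(M, -1*8)/(-1017) + 2706/c = -(-1)*8/(-1017) + 2706/26 = -1*(-8)*(-1/1017) + 2706*(1/26) = 8*(-1/1017) + 1353/13 = -8/1017 + 1353/13 = 1375897/13221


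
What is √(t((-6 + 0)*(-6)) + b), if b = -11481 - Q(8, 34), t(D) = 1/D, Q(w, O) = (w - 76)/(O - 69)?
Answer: I*√506396555/210 ≈ 107.16*I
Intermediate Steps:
Q(w, O) = (-76 + w)/(-69 + O)
b = -401903/35 (b = -11481 - (-76 + 8)/(-69 + 34) = -11481 - (-68)/(-35) = -11481 - (-1)*(-68)/35 = -11481 - 1*68/35 = -11481 - 68/35 = -401903/35 ≈ -11483.)
√(t((-6 + 0)*(-6)) + b) = √(1/((-6 + 0)*(-6)) - 401903/35) = √(1/(-6*(-6)) - 401903/35) = √(1/36 - 401903/35) = √(-14468473/1260) = I*√506396555/210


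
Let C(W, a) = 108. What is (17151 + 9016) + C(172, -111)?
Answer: 26275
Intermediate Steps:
(17151 + 9016) + C(172, -111) = (17151 + 9016) + 108 = 26167 + 108 = 26275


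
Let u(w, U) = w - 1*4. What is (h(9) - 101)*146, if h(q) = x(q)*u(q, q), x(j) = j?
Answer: -8176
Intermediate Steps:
u(w, U) = -4 + w (u(w, U) = w - 4 = -4 + w)
h(q) = q*(-4 + q)
(h(9) - 101)*146 = (9*(-4 + 9) - 101)*146 = (9*5 - 101)*146 = (45 - 101)*146 = -56*146 = -8176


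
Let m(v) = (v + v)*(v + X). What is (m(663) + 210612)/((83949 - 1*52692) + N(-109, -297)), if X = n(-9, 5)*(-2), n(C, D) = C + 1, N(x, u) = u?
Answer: 185161/5160 ≈ 35.884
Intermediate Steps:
n(C, D) = 1 + C
X = 16 (X = (1 - 9)*(-2) = -8*(-2) = 16)
m(v) = 2*v*(16 + v) (m(v) = (v + v)*(v + 16) = (2*v)*(16 + v) = 2*v*(16 + v))
(m(663) + 210612)/((83949 - 1*52692) + N(-109, -297)) = (2*663*(16 + 663) + 210612)/((83949 - 1*52692) - 297) = (2*663*679 + 210612)/((83949 - 52692) - 297) = (900354 + 210612)/(31257 - 297) = 1110966/30960 = 1110966*(1/30960) = 185161/5160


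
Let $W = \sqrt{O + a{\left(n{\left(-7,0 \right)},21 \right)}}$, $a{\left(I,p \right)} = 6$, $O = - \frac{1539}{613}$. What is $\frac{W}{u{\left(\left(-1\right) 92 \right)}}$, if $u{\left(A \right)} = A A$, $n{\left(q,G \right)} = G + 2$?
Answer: $\frac{\sqrt{1311207}}{5188432} \approx 0.0002207$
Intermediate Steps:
$O = - \frac{1539}{613}$ ($O = \left(-1539\right) \frac{1}{613} = - \frac{1539}{613} \approx -2.5106$)
$n{\left(q,G \right)} = 2 + G$
$W = \frac{\sqrt{1311207}}{613}$ ($W = \sqrt{- \frac{1539}{613} + 6} = \sqrt{\frac{2139}{613}} = \frac{\sqrt{1311207}}{613} \approx 1.868$)
$u{\left(A \right)} = A^{2}$
$\frac{W}{u{\left(\left(-1\right) 92 \right)}} = \frac{\frac{1}{613} \sqrt{1311207}}{\left(\left(-1\right) 92\right)^{2}} = \frac{\frac{1}{613} \sqrt{1311207}}{\left(-92\right)^{2}} = \frac{\frac{1}{613} \sqrt{1311207}}{8464} = \frac{\sqrt{1311207}}{613} \cdot \frac{1}{8464} = \frac{\sqrt{1311207}}{5188432}$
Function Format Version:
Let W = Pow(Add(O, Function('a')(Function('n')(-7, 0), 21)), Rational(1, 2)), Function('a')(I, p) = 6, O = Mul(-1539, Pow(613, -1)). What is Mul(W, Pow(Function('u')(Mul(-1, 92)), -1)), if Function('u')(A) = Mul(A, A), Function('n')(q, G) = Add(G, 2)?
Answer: Mul(Rational(1, 5188432), Pow(1311207, Rational(1, 2))) ≈ 0.00022070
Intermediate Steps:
O = Rational(-1539, 613) (O = Mul(-1539, Rational(1, 613)) = Rational(-1539, 613) ≈ -2.5106)
Function('n')(q, G) = Add(2, G)
W = Mul(Rational(1, 613), Pow(1311207, Rational(1, 2))) (W = Pow(Add(Rational(-1539, 613), 6), Rational(1, 2)) = Pow(Rational(2139, 613), Rational(1, 2)) = Mul(Rational(1, 613), Pow(1311207, Rational(1, 2))) ≈ 1.8680)
Function('u')(A) = Pow(A, 2)
Mul(W, Pow(Function('u')(Mul(-1, 92)), -1)) = Mul(Mul(Rational(1, 613), Pow(1311207, Rational(1, 2))), Pow(Pow(Mul(-1, 92), 2), -1)) = Mul(Mul(Rational(1, 613), Pow(1311207, Rational(1, 2))), Pow(Pow(-92, 2), -1)) = Mul(Mul(Rational(1, 613), Pow(1311207, Rational(1, 2))), Pow(8464, -1)) = Mul(Mul(Rational(1, 613), Pow(1311207, Rational(1, 2))), Rational(1, 8464)) = Mul(Rational(1, 5188432), Pow(1311207, Rational(1, 2)))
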